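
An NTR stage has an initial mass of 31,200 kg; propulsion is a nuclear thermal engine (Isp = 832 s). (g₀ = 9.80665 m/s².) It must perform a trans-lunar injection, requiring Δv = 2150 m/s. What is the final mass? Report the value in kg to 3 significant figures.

v_e = Isp · g₀ = 832 × 9.80665 = 8159.1 m/s.
m₀/m_f = exp(Δv / v_e) = exp(2150 / 8159.1) = exp(0.2635) = 1.3015.
m_f = m₀ / 1.3015 = 31,200 / 1.3015 = 23,972.3 kg.

final mass ≈ 24000 kg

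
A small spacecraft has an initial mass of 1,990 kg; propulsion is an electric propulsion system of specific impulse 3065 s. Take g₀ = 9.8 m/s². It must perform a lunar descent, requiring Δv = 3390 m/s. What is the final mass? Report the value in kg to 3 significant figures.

v_e = Isp · g₀ = 3065 × 9.8 = 30037.0 m/s.
m₀/m_f = exp(Δv / v_e) = exp(3390 / 30037.0) = exp(0.1129) = 1.1195.
m_f = m₀ / 1.1195 = 1,990 / 1.1195 = 1,777.58 kg.

final mass ≈ 1780 kg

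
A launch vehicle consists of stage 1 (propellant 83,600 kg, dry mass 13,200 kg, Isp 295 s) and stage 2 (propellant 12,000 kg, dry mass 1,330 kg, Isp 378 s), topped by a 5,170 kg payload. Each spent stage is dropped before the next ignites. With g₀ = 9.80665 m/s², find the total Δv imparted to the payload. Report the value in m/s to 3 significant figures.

Δv ≈ 7610 m/s

Ignition mass of stage 1 = 83,600+13,200 + 12,000+1,330 + 5,170 = 115,300 kg.
Stage 1: m₀ = 115,300 kg, m_f = 115,300 − 83,600 = 31,700 kg; Δv = 295×9.80665×ln(3.637) = 2893.0×1.2912 ≈ 3735 m/s.
Stage 2: m₀ = 18,500 kg, m_f = 18,500 − 12,000 = 6,500 kg; Δv = 378×9.80665×ln(2.846) = 3706.9×1.0460 ≈ 3877 m/s.
Total Δv = 3735 + 3877 = 7612 m/s.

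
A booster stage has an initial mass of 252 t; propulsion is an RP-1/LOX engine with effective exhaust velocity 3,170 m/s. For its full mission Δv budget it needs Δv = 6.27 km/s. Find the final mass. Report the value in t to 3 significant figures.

final mass ≈ 34.9 t

m₀/m_f = exp(Δv / v_e) = exp(6270 / 3170.0) = exp(1.9779) = 7.2277.
m_f = m₀ / 7.2277 = 252 / 7.2277 = 34.8659 t.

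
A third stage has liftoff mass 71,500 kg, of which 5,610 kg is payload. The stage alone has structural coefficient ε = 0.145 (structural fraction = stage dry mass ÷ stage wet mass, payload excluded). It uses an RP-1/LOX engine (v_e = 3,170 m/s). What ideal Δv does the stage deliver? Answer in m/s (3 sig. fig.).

Stage wet mass = m₀ − payload = 71,500 − 5,610 = 65,890 kg.
Stage dry mass = ε × stage wet mass = 0.145 × 65,890 = 9,554.05 kg.
Burnout mass m_f = stage dry + payload = 9,554.05 + 5,610 = 15,164.05 kg.
Δv = v_e · ln(71,500/15,164.05) = 3170.0 × ln(4.715) = 3170.0 × 1.5508 ≈ 4916 m/s.

Δv ≈ 4920 m/s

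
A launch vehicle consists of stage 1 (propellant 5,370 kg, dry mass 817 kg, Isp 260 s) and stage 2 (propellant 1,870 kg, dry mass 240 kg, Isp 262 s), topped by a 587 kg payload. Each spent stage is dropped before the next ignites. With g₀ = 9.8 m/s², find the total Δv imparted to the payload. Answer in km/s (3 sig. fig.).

Ignition mass of stage 1 = 5,370+817 + 1,870+240 + 587 = 8,884 kg.
Stage 1: m₀ = 8,884 kg, m_f = 8,884 − 5,370 = 3,514 kg; Δv = 260×9.8×ln(2.528) = 2548.0×0.9275 ≈ 2363 m/s.
Stage 2: m₀ = 2,697 kg, m_f = 2,697 − 1,870 = 827 kg; Δv = 262×9.8×ln(3.261) = 2567.6×1.1821 ≈ 3035 m/s.
Total Δv = 2363 + 3035 = 5398 m/s.

Δv ≈ 5.40 km/s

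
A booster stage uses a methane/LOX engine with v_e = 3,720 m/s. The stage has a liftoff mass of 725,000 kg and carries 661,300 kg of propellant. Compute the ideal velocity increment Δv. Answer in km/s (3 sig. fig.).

m_f = m₀ − m_prop = 725,000 − 661,300 = 63,700 kg.
Δv = v_e · ln(m₀/m_f) = 3720.0 × ln(11.38) = 3720.0 × 2.4320 ≈ 9047.0 m/s.

Δv ≈ 9.05 km/s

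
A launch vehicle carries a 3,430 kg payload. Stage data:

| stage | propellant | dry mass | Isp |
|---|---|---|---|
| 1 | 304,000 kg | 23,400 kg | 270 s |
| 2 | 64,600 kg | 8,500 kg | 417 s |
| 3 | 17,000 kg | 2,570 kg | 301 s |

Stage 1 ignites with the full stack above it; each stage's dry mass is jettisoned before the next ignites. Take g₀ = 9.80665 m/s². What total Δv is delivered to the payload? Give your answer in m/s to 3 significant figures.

Ignition mass of stage 1 = 304,000+23,400 + 64,600+8,500 + 17,000+2,570 + 3,430 = 423,500 kg.
Stage 1: m₀ = 423,500 kg, m_f = 423,500 − 304,000 = 119,500 kg; Δv = 270×9.80665×ln(3.544) = 2647.8×1.2652 ≈ 3350 m/s.
Stage 2: m₀ = 96,100 kg, m_f = 96,100 − 64,600 = 31,500 kg; Δv = 417×9.80665×ln(3.051) = 4089.4×1.1154 ≈ 4561 m/s.
Stage 3: m₀ = 23,000 kg, m_f = 23,000 − 17,000 = 6,000 kg; Δv = 301×9.80665×ln(3.833) = 2951.8×1.3437 ≈ 3966 m/s.
Total Δv = 3350 + 4561 + 3966 = 11877 m/s.

Δv ≈ 11900 m/s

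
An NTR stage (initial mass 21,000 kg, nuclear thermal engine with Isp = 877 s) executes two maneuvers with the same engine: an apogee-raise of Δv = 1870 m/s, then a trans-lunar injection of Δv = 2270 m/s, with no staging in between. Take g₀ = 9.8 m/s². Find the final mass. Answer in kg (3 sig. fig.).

v_e = Isp · g₀ = 877 × 9.8 = 8594.6 m/s.
After the first burn: m = 21000 × exp(−1870/8594.6) = 21000 × 0.80446 = 16,893.7 kg.
After the second burn: m = 16,893.7 × exp(−2270/8594.6) = 16,893.7 × 0.76788 = 12,972.3 kg.

final mass ≈ 13000 kg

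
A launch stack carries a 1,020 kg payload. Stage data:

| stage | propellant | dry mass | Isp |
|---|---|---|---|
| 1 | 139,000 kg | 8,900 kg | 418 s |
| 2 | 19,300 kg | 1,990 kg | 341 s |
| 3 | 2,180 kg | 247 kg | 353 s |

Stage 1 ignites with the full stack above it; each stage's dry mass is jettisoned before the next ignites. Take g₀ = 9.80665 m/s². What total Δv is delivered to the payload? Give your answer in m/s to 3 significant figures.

Δv ≈ 15200 m/s

Ignition mass of stage 1 = 139,000+8,900 + 19,300+1,990 + 2,180+247 + 1,020 = 172,637 kg.
Stage 1: m₀ = 172,637 kg, m_f = 172,637 − 139,000 = 33,637 kg; Δv = 418×9.80665×ln(5.132) = 4099.2×1.6356 ≈ 6704 m/s.
Stage 2: m₀ = 24,737 kg, m_f = 24,737 − 19,300 = 5,437 kg; Δv = 341×9.80665×ln(4.55) = 3344.1×1.5151 ≈ 5067 m/s.
Stage 3: m₀ = 3,447 kg, m_f = 3,447 − 2,180 = 1,267 kg; Δv = 353×9.80665×ln(2.721) = 3461.7×1.0009 ≈ 3465 m/s.
Total Δv = 6704 + 5067 + 3465 = 15236 m/s.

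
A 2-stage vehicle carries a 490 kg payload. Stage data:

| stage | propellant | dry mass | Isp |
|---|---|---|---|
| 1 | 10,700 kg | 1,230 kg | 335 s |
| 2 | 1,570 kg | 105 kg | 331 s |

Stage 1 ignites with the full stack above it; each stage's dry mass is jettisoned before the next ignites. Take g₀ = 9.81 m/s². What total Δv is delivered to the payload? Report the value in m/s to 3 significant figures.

Ignition mass of stage 1 = 10,700+1,230 + 1,570+105 + 490 = 14,095 kg.
Stage 1: m₀ = 14,095 kg, m_f = 14,095 − 10,700 = 3,395 kg; Δv = 335×9.81×ln(4.152) = 3286.4×1.4235 ≈ 4678 m/s.
Stage 2: m₀ = 2,165 kg, m_f = 2,165 − 1,570 = 595 kg; Δv = 331×9.81×ln(3.639) = 3247.1×1.2916 ≈ 4194 m/s.
Total Δv = 4678 + 4194 = 8872 m/s.

Δv ≈ 8870 m/s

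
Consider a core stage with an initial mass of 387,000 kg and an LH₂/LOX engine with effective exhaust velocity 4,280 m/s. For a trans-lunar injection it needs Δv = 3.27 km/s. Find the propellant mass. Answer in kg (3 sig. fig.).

propellant mass ≈ 207000 kg

From the ideal rocket equation, m₀/m_f = exp(Δv / v_e) = exp(3270 / 4280.0) = exp(0.7640) = 2.1469.
m_f = 387,000 / 2.1469 = 180,260 kg, so propellant = m₀ − m_f = 387,000 − 180,260 = 206,740 kg.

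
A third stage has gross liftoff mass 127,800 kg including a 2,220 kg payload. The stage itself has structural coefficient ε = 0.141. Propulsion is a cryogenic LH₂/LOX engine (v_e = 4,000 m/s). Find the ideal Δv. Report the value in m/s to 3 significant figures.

Δv ≈ 7430 m/s

Stage wet mass = m₀ − payload = 127,800 − 2,220 = 125,580 kg.
Stage dry mass = ε × stage wet mass = 0.141 × 125,580 = 17,706.8 kg.
Burnout mass m_f = stage dry + payload = 17,706.8 + 2,220 = 19,926.8 kg.
Δv = v_e · ln(127,800/19,926.8) = 4000.0 × ln(6.413) = 4000.0 × 1.8584 ≈ 7434 m/s.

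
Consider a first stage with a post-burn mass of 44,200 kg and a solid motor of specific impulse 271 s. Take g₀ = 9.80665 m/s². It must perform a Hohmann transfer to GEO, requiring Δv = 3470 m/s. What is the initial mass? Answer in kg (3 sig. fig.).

v_e = Isp · g₀ = 271 × 9.80665 = 2657.6 m/s.
m₀/m_f = exp(Δv / v_e) = exp(3470 / 2657.6) = exp(1.3057) = 3.6902.
m₀ = m_f × 3.6902 = 44,200 × 3.6902 = 163,107 kg.

initial mass ≈ 163000 kg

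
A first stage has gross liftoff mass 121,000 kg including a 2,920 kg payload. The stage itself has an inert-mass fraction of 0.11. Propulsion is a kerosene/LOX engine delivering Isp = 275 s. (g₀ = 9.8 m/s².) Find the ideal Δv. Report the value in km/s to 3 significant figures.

Stage wet mass = m₀ − payload = 121,000 − 2,920 = 118,080 kg.
Stage dry mass = ε × stage wet mass = 0.11 × 118,080 = 12,988.8 kg.
Burnout mass m_f = stage dry + payload = 12,988.8 + 2,920 = 15,908.8 kg.
v_e = Isp · g₀ = 275 × 9.8 = 2695.0 m/s.
Using Δv = v_e ln(m₀/m_f): Δv = v_e · ln(121,000/15,908.8) = 2695.0 × ln(7.606) = 2695.0 × 2.0289 ≈ 5468 m/s.

Δv ≈ 5.47 km/s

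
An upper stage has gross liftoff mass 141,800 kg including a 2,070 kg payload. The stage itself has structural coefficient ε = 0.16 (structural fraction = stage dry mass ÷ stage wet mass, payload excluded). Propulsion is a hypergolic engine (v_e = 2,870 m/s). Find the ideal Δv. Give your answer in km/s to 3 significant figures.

Stage wet mass = m₀ − payload = 141,800 − 2,070 = 139,730 kg.
Stage dry mass = ε × stage wet mass = 0.16 × 139,730 = 22,356.8 kg.
Burnout mass m_f = stage dry + payload = 22,356.8 + 2,070 = 24,426.8 kg.
Δv = v_e · ln(141,800/24,426.8) = 2870.0 × ln(5.805) = 2870.0 × 1.7587 ≈ 5048 m/s.

Δv ≈ 5.05 km/s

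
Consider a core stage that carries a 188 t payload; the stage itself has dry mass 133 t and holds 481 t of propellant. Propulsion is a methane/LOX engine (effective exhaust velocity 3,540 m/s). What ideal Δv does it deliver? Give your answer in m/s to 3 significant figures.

Δv ≈ 3240 m/s

m₀ = payload + dry + propellant = 188 + 133 + 481 = 802 t.
m_f = payload + dry = 188 + 133 = 321 t.
Δv = v_e · ln(m₀/m_f) = 3540.0 × ln(2.498) = 3540.0 × 0.9157 ≈ 3241.5 m/s.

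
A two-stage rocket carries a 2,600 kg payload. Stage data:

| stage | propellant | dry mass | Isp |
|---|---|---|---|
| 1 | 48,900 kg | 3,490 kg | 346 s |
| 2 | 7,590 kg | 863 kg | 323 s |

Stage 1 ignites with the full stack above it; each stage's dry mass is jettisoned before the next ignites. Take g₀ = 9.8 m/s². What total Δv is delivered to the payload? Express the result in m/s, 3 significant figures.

Δv ≈ 8670 m/s

Ignition mass of stage 1 = 48,900+3,490 + 7,590+863 + 2,600 = 63,443 kg.
Stage 1: m₀ = 63,443 kg, m_f = 63,443 − 48,900 = 14,543 kg; Δv = 346×9.8×ln(4.362) = 3390.8×1.4730 ≈ 4995 m/s.
Stage 2: m₀ = 11,053 kg, m_f = 11,053 − 7,590 = 3,463 kg; Δv = 323×9.8×ln(3.192) = 3165.4×1.1606 ≈ 3674 m/s.
Total Δv = 4995 + 3674 = 8669 m/s.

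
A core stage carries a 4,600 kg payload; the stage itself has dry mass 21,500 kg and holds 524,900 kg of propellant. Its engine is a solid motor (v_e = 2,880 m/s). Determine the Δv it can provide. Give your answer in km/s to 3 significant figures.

m₀ = payload + dry + propellant = 4,600 + 21,500 + 524,900 = 551,000 kg.
m_f = payload + dry = 4,600 + 21,500 = 26,100 kg.
Δv = v_e · ln(m₀/m_f) = 2880.0 × ln(21.11) = 2880.0 × 3.0498 ≈ 8783.4 m/s.

Δv ≈ 8.78 km/s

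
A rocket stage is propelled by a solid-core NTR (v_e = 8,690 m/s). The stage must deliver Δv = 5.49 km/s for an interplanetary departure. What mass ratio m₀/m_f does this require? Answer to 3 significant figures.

By the Tsiolkovsky rocket equation, m₀/m_f = exp(Δv / v_e) = exp(5490 / 8690.0) = exp(0.6318) = 1.8809.

mass ratio ≈ 1.88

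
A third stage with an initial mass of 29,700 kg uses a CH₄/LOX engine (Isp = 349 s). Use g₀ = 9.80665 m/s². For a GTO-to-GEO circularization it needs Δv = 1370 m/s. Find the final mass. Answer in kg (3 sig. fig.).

v_e = Isp · g₀ = 349 × 9.80665 = 3422.5 m/s.
From the ideal rocket equation, m₀/m_f = exp(Δv / v_e) = exp(1370 / 3422.5) = exp(0.4003) = 1.4923.
m_f = m₀ / 1.4923 = 29,700 / 1.4923 = 19,902.2 kg.

final mass ≈ 19900 kg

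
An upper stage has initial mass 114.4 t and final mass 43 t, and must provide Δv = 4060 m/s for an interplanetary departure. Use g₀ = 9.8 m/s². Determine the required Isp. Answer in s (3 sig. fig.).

Isp ≈ 423 s

ln(m₀/m_f) = ln(114400/43000) = ln(2.66) = 0.9785.
v_e = Δv / ln(m₀/m_f) = 4060 / 0.9785 = 4149.2 m/s.
Isp = v_e / g₀ = 4149.2 / 9.8 = 423.4 s.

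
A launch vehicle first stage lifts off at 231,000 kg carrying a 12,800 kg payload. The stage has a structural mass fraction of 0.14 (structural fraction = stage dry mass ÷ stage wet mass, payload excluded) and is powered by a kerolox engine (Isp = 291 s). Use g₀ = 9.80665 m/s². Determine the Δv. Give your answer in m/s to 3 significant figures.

Δv ≈ 4770 m/s

Stage wet mass = m₀ − payload = 231,000 − 12,800 = 218,200 kg.
Stage dry mass = ε × stage wet mass = 0.14 × 218,200 = 30,548 kg.
Burnout mass m_f = stage dry + payload = 30,548 + 12,800 = 43,348 kg.
v_e = Isp · g₀ = 291 × 9.80665 = 2853.7 m/s.
Rocket equation: Δv = v_e · ln(231,000/43,348) = 2853.7 × ln(5.329) = 2853.7 × 1.6732 ≈ 4775 m/s.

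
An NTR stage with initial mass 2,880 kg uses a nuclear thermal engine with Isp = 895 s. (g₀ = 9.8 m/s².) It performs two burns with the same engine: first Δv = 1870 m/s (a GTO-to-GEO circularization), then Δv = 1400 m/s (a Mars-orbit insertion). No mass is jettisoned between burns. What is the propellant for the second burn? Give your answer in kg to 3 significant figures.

v_e = Isp · g₀ = 895 × 9.8 = 8771.0 m/s.
After the first burn: m = 2880 × exp(−1870/8771.0) = 2880 × 0.80799 = 2,327.01 kg.
After the second burn: m = 2,327.01 × exp(−1400/8771.0) = 2,327.01 × 0.85247 = 1,983.71 kg.
Second-burn propellant = 2,327.01 − 1,983.71 = 343.3 kg.

propellant for the second burn ≈ 343 kg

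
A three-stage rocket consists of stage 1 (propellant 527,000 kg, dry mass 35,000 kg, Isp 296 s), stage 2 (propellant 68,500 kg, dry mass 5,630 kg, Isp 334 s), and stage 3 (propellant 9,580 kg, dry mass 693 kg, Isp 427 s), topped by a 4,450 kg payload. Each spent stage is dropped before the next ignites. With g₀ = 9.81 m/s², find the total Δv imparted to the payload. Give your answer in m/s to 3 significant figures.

Ignition mass of stage 1 = 527,000+35,000 + 68,500+5,630 + 9,580+693 + 4,450 = 650,853 kg.
Stage 1: m₀ = 650,853 kg, m_f = 650,853 − 527,000 = 123,853 kg; Δv = 296×9.81×ln(5.255) = 2903.8×1.6592 ≈ 4818 m/s.
Stage 2: m₀ = 88,853 kg, m_f = 88,853 − 68,500 = 20,353 kg; Δv = 334×9.81×ln(4.366) = 3276.5×1.4738 ≈ 4829 m/s.
Stage 3: m₀ = 14,723 kg, m_f = 14,723 − 9,580 = 5,143 kg; Δv = 427×9.81×ln(2.863) = 4188.9×1.0518 ≈ 4406 m/s.
Total Δv = 4818 + 4829 + 4406 = 14053 m/s.

Δv ≈ 14100 m/s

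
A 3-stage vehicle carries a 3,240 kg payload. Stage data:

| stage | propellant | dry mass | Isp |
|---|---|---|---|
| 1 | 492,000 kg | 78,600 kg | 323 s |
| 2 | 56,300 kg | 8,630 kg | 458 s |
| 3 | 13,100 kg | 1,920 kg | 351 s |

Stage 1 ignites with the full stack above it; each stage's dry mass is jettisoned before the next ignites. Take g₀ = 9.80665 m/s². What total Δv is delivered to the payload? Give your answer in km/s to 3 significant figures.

Ignition mass of stage 1 = 492,000+78,600 + 56,300+8,630 + 13,100+1,920 + 3,240 = 653,790 kg.
Stage 1: m₀ = 653,790 kg, m_f = 653,790 − 492,000 = 161,790 kg; Δv = 323×9.80665×ln(4.041) = 3167.5×1.3965 ≈ 4423 m/s.
Stage 2: m₀ = 83,190 kg, m_f = 83,190 − 56,300 = 26,890 kg; Δv = 458×9.80665×ln(3.094) = 4491.4×1.1294 ≈ 5073 m/s.
Stage 3: m₀ = 18,260 kg, m_f = 18,260 − 13,100 = 5,160 kg; Δv = 351×9.80665×ln(3.539) = 3442.1×1.2638 ≈ 4350 m/s.
Total Δv = 4423 + 5073 + 4350 = 13846 m/s.

Δv ≈ 13.8 km/s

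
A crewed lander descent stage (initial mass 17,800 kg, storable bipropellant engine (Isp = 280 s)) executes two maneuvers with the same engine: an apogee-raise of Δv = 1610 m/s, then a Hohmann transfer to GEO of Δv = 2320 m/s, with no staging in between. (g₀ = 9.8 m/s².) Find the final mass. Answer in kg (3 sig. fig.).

final mass ≈ 4250 kg

v_e = Isp · g₀ = 280 × 9.8 = 2744.0 m/s.
After the first burn: m = 17800 × exp(−1610/2744.0) = 17800 × 0.55614 = 9,899.29 kg.
After the second burn: m = 9,899.29 × exp(−2320/2744.0) = 9,899.29 × 0.42935 = 4,250.26 kg.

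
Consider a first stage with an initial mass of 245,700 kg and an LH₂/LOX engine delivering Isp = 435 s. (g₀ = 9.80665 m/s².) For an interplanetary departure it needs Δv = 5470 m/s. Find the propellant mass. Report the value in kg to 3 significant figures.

v_e = Isp · g₀ = 435 × 9.80665 = 4265.9 m/s.
m₀/m_f = exp(Δv / v_e) = exp(5470 / 4265.9) = exp(1.2823) = 3.6048.
m_f = 245,700 / 3.6048 = 68,159.1 kg, so propellant = m₀ − m_f = 245,700 − 68,159.1 = 177,540.9 kg.

propellant mass ≈ 178000 kg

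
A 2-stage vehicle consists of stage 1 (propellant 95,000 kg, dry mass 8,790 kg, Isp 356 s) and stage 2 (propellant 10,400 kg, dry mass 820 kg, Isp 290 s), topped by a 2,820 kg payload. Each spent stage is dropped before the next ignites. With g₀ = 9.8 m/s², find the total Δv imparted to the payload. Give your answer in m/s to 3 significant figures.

Ignition mass of stage 1 = 95,000+8,790 + 10,400+820 + 2,820 = 117,830 kg.
Stage 1: m₀ = 117,830 kg, m_f = 117,830 − 95,000 = 22,830 kg; Δv = 356×9.8×ln(5.161) = 3488.8×1.6412 ≈ 5726 m/s.
Stage 2: m₀ = 14,040 kg, m_f = 14,040 − 10,400 = 3,640 kg; Δv = 290×9.8×ln(3.857) = 2842.0×1.3499 ≈ 3836 m/s.
Total Δv = 5726 + 3836 = 9562 m/s.

Δv ≈ 9560 m/s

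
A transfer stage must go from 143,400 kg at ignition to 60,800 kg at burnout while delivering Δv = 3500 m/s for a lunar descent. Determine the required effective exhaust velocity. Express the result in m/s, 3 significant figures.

ln(m₀/m_f) = ln(143400/60800) = ln(2.359) = 0.8580.
By the Tsiolkovsky rocket equation, v_e = Δv / ln(m₀/m_f) = 3500 / 0.8580 = 4079.0 m/s.

v_e ≈ 4080 m/s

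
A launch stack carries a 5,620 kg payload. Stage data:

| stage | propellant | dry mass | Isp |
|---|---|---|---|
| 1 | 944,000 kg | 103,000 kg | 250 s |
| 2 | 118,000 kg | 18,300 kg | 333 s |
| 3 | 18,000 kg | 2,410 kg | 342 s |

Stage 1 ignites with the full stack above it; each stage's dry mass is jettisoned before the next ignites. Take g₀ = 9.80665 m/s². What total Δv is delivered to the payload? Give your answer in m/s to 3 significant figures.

Δv ≈ 11900 m/s

Ignition mass of stage 1 = 944,000+103,000 + 118,000+18,300 + 18,000+2,410 + 5,620 = 1,209,330 kg.
Stage 1: m₀ = 1,209,330 kg, m_f = 1,209,330 − 944,000 = 265,330 kg; Δv = 250×9.80665×ln(4.558) = 2451.7×1.5168 ≈ 3719 m/s.
Stage 2: m₀ = 162,330 kg, m_f = 162,330 − 118,000 = 44,330 kg; Δv = 333×9.80665×ln(3.662) = 3265.6×1.2980 ≈ 4239 m/s.
Stage 3: m₀ = 26,030 kg, m_f = 26,030 − 18,000 = 8,030 kg; Δv = 342×9.80665×ln(3.242) = 3353.9×1.1761 ≈ 3944 m/s.
Total Δv = 3719 + 4239 + 3944 = 11902 m/s.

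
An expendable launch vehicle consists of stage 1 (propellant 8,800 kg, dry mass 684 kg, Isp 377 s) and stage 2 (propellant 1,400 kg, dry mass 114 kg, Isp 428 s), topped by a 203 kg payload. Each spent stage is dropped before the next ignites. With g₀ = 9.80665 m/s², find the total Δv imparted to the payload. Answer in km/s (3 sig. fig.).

Δv ≈ 12.8 km/s

Ignition mass of stage 1 = 8,800+684 + 1,400+114 + 203 = 11,201 kg.
Stage 1: m₀ = 11,201 kg, m_f = 11,201 − 8,800 = 2,401 kg; Δv = 377×9.80665×ln(4.665) = 3697.1×1.5401 ≈ 5694 m/s.
Stage 2: m₀ = 1,717 kg, m_f = 1,717 − 1,400 = 317 kg; Δv = 428×9.80665×ln(5.416) = 4197.2×1.6894 ≈ 7091 m/s.
Total Δv = 5694 + 7091 = 12785 m/s.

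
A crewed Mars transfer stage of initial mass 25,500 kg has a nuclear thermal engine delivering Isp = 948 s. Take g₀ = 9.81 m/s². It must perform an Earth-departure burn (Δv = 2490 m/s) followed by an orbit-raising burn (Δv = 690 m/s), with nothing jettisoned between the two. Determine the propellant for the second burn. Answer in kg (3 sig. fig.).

v_e = Isp · g₀ = 948 × 9.81 = 9299.9 m/s.
After the first burn: m = 25500 × exp(−2490/9299.9) = 25500 × 0.76510 = 19,510.1 kg.
After the second burn: m = 19,510.1 × exp(−690/9299.9) = 19,510.1 × 0.92849 = 18,114.9 kg.
Second-burn propellant = 19,510.1 − 18,114.9 = 1,395.2 kg.

propellant for the second burn ≈ 1400 kg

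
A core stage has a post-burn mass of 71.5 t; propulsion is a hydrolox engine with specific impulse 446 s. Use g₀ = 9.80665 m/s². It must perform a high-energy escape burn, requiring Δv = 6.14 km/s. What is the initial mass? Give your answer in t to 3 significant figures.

initial mass ≈ 291 t

v_e = Isp · g₀ = 446 × 9.80665 = 4373.8 m/s.
m₀/m_f = exp(Δv / v_e) = exp(6140 / 4373.8) = exp(1.4038) = 4.0707.
m₀ = m_f × 4.0707 = 71.5 × 4.0707 = 291.055 t.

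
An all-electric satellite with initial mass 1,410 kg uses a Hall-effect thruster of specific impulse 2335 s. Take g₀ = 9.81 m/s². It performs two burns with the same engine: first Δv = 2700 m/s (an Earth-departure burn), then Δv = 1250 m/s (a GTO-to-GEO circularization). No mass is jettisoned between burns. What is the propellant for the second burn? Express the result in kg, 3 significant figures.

v_e = Isp · g₀ = 2335 × 9.81 = 22906.4 m/s.
After the first burn: m = 1410 × exp(−2700/22906.4) = 1410 × 0.88881 = 1,253.22 kg.
After the second burn: m = 1,253.22 × exp(−1250/22906.4) = 1,253.22 × 0.94689 = 1,186.66 kg.
Second-burn propellant = 1,253.22 − 1,186.66 = 66.56 kg.

propellant for the second burn ≈ 66.6 kg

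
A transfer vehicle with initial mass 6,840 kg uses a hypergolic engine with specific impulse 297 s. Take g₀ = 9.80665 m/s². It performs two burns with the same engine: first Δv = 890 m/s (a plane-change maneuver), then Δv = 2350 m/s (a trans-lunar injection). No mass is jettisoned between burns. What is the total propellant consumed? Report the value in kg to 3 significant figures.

total propellant consumed ≈ 4590 kg

v_e = Isp · g₀ = 297 × 9.80665 = 2912.6 m/s.
After the first burn: m = 6840 × exp(−890/2912.6) = 6840 × 0.73670 = 5,039.03 kg.
After the second burn: m = 5,039.03 × exp(−2350/2912.6) = 5,039.03 × 0.44626 = 2,248.72 kg.
Total propellant = m₀ − m_final = 6840 − 2,248.72 = 4,591.28 kg.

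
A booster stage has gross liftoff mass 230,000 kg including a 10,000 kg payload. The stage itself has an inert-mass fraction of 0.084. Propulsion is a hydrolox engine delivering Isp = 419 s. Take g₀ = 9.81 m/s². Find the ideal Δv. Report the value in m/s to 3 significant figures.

Stage wet mass = m₀ − payload = 230,000 − 10,000 = 220,000 kg.
Stage dry mass = ε × stage wet mass = 0.084 × 220,000 = 18,480 kg.
Burnout mass m_f = stage dry + payload = 18,480 + 10,000 = 28,480 kg.
v_e = Isp · g₀ = 419 × 9.81 = 4110.4 m/s.
Using Δv = v_e ln(m₀/m_f): Δv = v_e · ln(230,000/28,480) = 4110.4 × ln(8.076) = 4110.4 × 2.0889 ≈ 8586 m/s.

Δv ≈ 8590 m/s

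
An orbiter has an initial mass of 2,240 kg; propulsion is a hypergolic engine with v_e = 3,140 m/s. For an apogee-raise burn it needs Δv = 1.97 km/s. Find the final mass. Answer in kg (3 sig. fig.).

Rocket equation: m₀/m_f = exp(Δv / v_e) = exp(1970 / 3140.0) = exp(0.6274) = 1.8727.
m_f = m₀ / 1.8727 = 2,240 / 1.8727 = 1,196.13 kg.

final mass ≈ 1200 kg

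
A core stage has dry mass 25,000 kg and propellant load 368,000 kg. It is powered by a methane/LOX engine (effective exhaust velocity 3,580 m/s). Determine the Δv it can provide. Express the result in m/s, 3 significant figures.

m₀ = m_dry + m_prop = 25,000 + 368,000 = 393,000 kg.
Δv = v_e · ln(m₀/m_f) = 3580.0 × ln(15.72) = 3580.0 × 2.7549 ≈ 9862.7 m/s.

Δv ≈ 9860 m/s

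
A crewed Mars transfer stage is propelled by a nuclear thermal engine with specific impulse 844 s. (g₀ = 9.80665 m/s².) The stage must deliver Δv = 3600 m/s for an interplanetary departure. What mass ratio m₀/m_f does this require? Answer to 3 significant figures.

mass ratio ≈ 1.54

v_e = Isp · g₀ = 844 × 9.80665 = 8276.8 m/s.
Rocket equation: m₀/m_f = exp(Δv / v_e) = exp(3600 / 8276.8) = exp(0.4350) = 1.5449.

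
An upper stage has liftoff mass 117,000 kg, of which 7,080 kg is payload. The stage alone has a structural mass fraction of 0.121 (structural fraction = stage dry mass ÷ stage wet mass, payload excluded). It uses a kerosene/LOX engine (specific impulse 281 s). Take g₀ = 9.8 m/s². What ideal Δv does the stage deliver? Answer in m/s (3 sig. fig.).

Δv ≈ 4810 m/s

Stage wet mass = m₀ − payload = 117,000 − 7,080 = 109,920 kg.
Stage dry mass = ε × stage wet mass = 0.121 × 109,920 = 13,300.3 kg.
Burnout mass m_f = stage dry + payload = 13,300.3 + 7,080 = 20,380.3 kg.
v_e = Isp · g₀ = 281 × 9.8 = 2753.8 m/s.
From the ideal rocket equation, Δv = v_e · ln(117,000/20,380.3) = 2753.8 × ln(5.741) = 2753.8 × 1.7476 ≈ 4813 m/s.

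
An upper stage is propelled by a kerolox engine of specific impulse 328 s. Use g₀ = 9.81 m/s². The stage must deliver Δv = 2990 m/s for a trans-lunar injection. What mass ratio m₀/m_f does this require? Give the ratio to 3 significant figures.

mass ratio ≈ 2.53

v_e = Isp · g₀ = 328 × 9.81 = 3217.7 m/s.
m₀/m_f = exp(Δv / v_e) = exp(2990 / 3217.7) = exp(0.9292) = 2.5326.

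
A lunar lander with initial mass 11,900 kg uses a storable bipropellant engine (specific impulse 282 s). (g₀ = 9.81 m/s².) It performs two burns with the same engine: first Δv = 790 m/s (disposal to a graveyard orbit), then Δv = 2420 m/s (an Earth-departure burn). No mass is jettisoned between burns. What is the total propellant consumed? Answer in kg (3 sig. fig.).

total propellant consumed ≈ 8170 kg

v_e = Isp · g₀ = 282 × 9.81 = 2766.4 m/s.
After the first burn: m = 11900 × exp(−790/2766.4) = 11900 × 0.75159 = 8,943.92 kg.
After the second burn: m = 8,943.92 × exp(−2420/2766.4) = 8,943.92 × 0.41696 = 3,729.26 kg.
Total propellant = m₀ − m_final = 11900 − 3,729.26 = 8,170.74 kg.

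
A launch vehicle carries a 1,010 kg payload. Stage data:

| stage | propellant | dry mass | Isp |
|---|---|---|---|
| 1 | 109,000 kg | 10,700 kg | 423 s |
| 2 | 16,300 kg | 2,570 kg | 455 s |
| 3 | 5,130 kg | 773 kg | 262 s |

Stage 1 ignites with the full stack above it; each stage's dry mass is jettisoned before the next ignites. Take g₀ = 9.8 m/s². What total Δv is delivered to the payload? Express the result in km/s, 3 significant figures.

Ignition mass of stage 1 = 109,000+10,700 + 16,300+2,570 + 5,130+773 + 1,010 = 145,483 kg.
Stage 1: m₀ = 145,483 kg, m_f = 145,483 − 109,000 = 36,483 kg; Δv = 423×9.8×ln(3.988) = 4145.4×1.3832 ≈ 5734 m/s.
Stage 2: m₀ = 25,783 kg, m_f = 25,783 − 16,300 = 9,483 kg; Δv = 455×9.8×ln(2.719) = 4459.0×1.0002 ≈ 4460 m/s.
Stage 3: m₀ = 6,913 kg, m_f = 6,913 − 5,130 = 1,783 kg; Δv = 262×9.8×ln(3.877) = 2567.6×1.3551 ≈ 3479 m/s.
Total Δv = 5734 + 4460 + 3479 = 13673 m/s.

Δv ≈ 13.7 km/s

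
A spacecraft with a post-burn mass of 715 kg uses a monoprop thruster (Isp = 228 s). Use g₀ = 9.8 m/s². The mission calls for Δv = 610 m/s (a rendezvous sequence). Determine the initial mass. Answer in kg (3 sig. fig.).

v_e = Isp · g₀ = 228 × 9.8 = 2234.4 m/s.
By the Tsiolkovsky rocket equation, m₀/m_f = exp(Δv / v_e) = exp(610 / 2234.4) = exp(0.2730) = 1.3139.
m₀ = m_f × 1.3139 = 715 × 1.3139 = 939.439 kg.

initial mass ≈ 939 kg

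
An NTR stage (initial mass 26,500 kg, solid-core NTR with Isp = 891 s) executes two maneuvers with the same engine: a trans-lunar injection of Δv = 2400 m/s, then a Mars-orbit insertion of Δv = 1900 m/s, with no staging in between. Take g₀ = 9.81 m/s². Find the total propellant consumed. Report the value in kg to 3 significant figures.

v_e = Isp · g₀ = 891 × 9.81 = 8740.7 m/s.
After the first burn: m = 26500 × exp(−2400/8740.7) = 26500 × 0.75989 = 20,137.1 kg.
After the second burn: m = 20,137.1 × exp(−1900/8740.7) = 20,137.1 × 0.80463 = 16,202.9 kg.
Total propellant = m₀ − m_final = 26500 − 16,202.9 = 10,297.1 kg.

total propellant consumed ≈ 10300 kg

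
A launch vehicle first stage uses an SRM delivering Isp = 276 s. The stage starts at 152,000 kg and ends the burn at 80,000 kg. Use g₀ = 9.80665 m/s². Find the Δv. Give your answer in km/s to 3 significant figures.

v_e = Isp · g₀ = 276 × 9.80665 = 2706.6 m/s.
From the ideal rocket equation, Δv = v_e · ln(m₀/m_f) = 2706.6 × ln(1.9) = 2706.6 × 0.6419 ≈ 1737.3 m/s.

Δv ≈ 1.74 km/s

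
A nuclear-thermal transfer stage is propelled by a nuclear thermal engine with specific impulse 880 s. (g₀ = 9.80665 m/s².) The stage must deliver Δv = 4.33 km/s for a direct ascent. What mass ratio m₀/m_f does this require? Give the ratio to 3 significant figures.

v_e = Isp · g₀ = 880 × 9.80665 = 8629.9 m/s.
Using Δv = v_e ln(m₀/m_f): m₀/m_f = exp(Δv / v_e) = exp(4330 / 8629.9) = exp(0.5017) = 1.6516.

mass ratio ≈ 1.65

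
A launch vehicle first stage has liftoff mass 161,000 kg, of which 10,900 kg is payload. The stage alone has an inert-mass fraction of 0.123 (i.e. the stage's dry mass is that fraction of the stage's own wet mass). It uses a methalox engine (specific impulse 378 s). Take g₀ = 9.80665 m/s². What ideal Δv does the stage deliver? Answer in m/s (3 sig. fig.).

Stage wet mass = m₀ − payload = 161,000 − 10,900 = 150,100 kg.
Stage dry mass = ε × stage wet mass = 0.123 × 150,100 = 18,462.3 kg.
Burnout mass m_f = stage dry + payload = 18,462.3 + 10,900 = 29,362.3 kg.
v_e = Isp · g₀ = 378 × 9.80665 = 3706.9 m/s.
Δv = v_e · ln(161,000/29,362.3) = 3706.9 × ln(5.483) = 3706.9 × 1.7017 ≈ 6308 m/s.

Δv ≈ 6310 m/s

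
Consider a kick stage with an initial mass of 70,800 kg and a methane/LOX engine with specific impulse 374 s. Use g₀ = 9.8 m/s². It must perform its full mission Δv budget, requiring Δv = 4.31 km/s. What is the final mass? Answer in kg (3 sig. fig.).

v_e = Isp · g₀ = 374 × 9.8 = 3665.2 m/s.
m₀/m_f = exp(Δv / v_e) = exp(4310 / 3665.2) = exp(1.1759) = 3.2411.
m_f = m₀ / 3.2411 = 70,800 / 3.2411 = 21,844.4 kg.

final mass ≈ 21800 kg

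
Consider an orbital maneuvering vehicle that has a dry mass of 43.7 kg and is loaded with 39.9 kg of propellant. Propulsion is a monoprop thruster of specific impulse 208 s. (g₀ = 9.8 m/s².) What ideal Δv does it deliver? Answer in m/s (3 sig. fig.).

v_e = Isp · g₀ = 208 × 9.8 = 2038.4 m/s.
m₀ = m_dry + m_prop = 43.7 + 39.9 = 83.6 kg.
From the ideal rocket equation, Δv = v_e · ln(m₀/m_f) = 2038.4 × ln(1.913) = 2038.4 × 0.6487 ≈ 1322.3 m/s.

Δv ≈ 1320 m/s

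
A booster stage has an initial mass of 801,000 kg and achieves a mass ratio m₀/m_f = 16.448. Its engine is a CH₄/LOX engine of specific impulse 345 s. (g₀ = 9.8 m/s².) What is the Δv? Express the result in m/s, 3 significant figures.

v_e = Isp · g₀ = 345 × 9.8 = 3381.0 m/s.
Rocket equation: Δv = v_e · ln(16.448) = 3381.0 × 2.8002 ≈ 9467.5 m/s.

Δv ≈ 9470 m/s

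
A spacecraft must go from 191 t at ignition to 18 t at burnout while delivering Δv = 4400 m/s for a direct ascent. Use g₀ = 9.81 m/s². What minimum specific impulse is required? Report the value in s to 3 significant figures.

Isp ≈ 190 s

ln(m₀/m_f) = ln(191000/18000) = ln(10.61) = 2.3619.
v_e = Δv / ln(m₀/m_f) = 4400 / 2.3619 = 1862.9 m/s.
Isp = v_e / g₀ = 1862.9 / 9.81 = 189.9 s.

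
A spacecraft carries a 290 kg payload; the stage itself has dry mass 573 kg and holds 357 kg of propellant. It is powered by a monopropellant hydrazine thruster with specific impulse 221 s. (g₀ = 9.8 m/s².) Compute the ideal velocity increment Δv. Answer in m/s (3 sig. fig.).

Δv ≈ 750 m/s

v_e = Isp · g₀ = 221 × 9.8 = 2165.8 m/s.
m₀ = payload + dry + propellant = 290 + 573 + 357 = 1,220 kg.
m_f = payload + dry = 290 + 573 = 863 kg.
Rocket equation: Δv = v_e · ln(m₀/m_f) = 2165.8 × ln(1.414) = 2165.8 × 0.3462 ≈ 749.8 m/s.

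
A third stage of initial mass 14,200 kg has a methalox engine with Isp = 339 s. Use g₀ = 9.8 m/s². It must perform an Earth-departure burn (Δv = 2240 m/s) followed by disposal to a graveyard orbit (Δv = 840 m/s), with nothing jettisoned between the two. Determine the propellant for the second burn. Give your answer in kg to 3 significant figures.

v_e = Isp · g₀ = 339 × 9.8 = 3322.2 m/s.
After the first burn: m = 14200 × exp(−2240/3322.2) = 14200 × 0.50954 = 7,235.47 kg.
After the second burn: m = 7,235.47 × exp(−840/3322.2) = 7,235.47 × 0.77659 = 5,618.99 kg.
Second-burn propellant = 7,235.47 − 5,618.99 = 1,616.48 kg.

propellant for the second burn ≈ 1620 kg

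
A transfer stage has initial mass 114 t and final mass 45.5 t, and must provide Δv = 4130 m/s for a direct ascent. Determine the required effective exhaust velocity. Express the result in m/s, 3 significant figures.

v_e ≈ 4500 m/s

ln(m₀/m_f) = ln(114000/45500) = ln(2.505) = 0.9185.
By the Tsiolkovsky rocket equation, v_e = Δv / ln(m₀/m_f) = 4130 / 0.9185 = 4496.5 m/s.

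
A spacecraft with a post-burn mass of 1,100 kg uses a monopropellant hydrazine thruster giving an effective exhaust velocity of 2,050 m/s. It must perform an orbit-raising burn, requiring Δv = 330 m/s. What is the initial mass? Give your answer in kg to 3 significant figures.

m₀/m_f = exp(Δv / v_e) = exp(330 / 2050.0) = exp(0.1610) = 1.1747.
m₀ = m_f × 1.1747 = 1,100 × 1.1747 = 1,292.17 kg.

initial mass ≈ 1290 kg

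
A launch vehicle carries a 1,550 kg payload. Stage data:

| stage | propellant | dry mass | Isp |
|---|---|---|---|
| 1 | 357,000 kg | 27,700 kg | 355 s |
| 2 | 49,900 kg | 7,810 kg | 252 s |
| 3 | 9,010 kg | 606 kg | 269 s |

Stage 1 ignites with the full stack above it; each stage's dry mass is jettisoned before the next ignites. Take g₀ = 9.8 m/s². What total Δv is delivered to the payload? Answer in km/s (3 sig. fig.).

Ignition mass of stage 1 = 357,000+27,700 + 49,900+7,810 + 9,010+606 + 1,550 = 453,576 kg.
Stage 1: m₀ = 453,576 kg, m_f = 453,576 − 357,000 = 96,576 kg; Δv = 355×9.8×ln(4.697) = 3479.0×1.5468 ≈ 5381 m/s.
Stage 2: m₀ = 68,876 kg, m_f = 68,876 − 49,900 = 18,976 kg; Δv = 252×9.8×ln(3.63) = 2469.6×1.2891 ≈ 3184 m/s.
Stage 3: m₀ = 11,166 kg, m_f = 11,166 − 9,010 = 2,156 kg; Δv = 269×9.8×ln(5.179) = 2636.2×1.6446 ≈ 4336 m/s.
Total Δv = 5381 + 3184 + 4336 = 12901 m/s.

Δv ≈ 12.9 km/s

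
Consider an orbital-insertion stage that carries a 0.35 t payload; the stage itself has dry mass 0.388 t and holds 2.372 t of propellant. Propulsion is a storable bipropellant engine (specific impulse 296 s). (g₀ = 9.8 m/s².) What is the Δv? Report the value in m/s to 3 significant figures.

Δv ≈ 4170 m/s

v_e = Isp · g₀ = 296 × 9.8 = 2900.8 m/s.
m₀ = payload + dry + propellant = 0.35 + 0.388 + 2.372 = 3.11 t.
m_f = payload + dry = 0.35 + 0.388 = 0.738 t.
From the ideal rocket equation, Δv = v_e · ln(m₀/m_f) = 2900.8 × ln(4.214) = 2900.8 × 1.4384 ≈ 4172.6 m/s.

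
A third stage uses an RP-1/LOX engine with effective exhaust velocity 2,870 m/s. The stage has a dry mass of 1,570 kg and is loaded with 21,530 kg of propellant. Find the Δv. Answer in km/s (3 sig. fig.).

m₀ = m_dry + m_prop = 1,570 + 21,530 = 23,100 kg.
Rocket equation: Δv = v_e · ln(m₀/m_f) = 2870.0 × ln(14.71) = 2870.0 × 2.6888 ≈ 7716.7 m/s.

Δv ≈ 7.72 km/s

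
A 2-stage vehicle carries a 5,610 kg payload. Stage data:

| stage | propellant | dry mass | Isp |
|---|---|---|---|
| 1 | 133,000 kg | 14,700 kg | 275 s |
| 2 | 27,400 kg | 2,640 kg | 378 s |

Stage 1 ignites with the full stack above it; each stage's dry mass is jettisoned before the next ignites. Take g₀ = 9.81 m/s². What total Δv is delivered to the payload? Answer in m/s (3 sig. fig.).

Ignition mass of stage 1 = 133,000+14,700 + 27,400+2,640 + 5,610 = 183,350 kg.
Stage 1: m₀ = 183,350 kg, m_f = 183,350 − 133,000 = 50,350 kg; Δv = 275×9.81×ln(3.642) = 2697.8×1.2924 ≈ 3487 m/s.
Stage 2: m₀ = 35,650 kg, m_f = 35,650 − 27,400 = 8,250 kg; Δv = 378×9.81×ln(4.321) = 3708.2×1.4635 ≈ 5427 m/s.
Total Δv = 3487 + 5427 = 8914 m/s.

Δv ≈ 8910 m/s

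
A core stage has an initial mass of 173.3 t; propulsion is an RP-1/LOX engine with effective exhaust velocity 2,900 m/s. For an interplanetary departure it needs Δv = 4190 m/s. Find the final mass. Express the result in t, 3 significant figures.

final mass ≈ 40.9 t

Using Δv = v_e ln(m₀/m_f): m₀/m_f = exp(Δv / v_e) = exp(4190 / 2900.0) = exp(1.4448) = 4.2411.
m_f = m₀ / 4.2411 = 173.3 / 4.2411 = 40.862 t.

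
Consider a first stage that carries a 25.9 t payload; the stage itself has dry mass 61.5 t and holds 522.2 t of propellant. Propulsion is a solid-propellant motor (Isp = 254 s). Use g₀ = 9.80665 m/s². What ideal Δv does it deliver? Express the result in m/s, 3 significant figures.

Δv ≈ 4840 m/s

v_e = Isp · g₀ = 254 × 9.80665 = 2490.9 m/s.
m₀ = payload + dry + propellant = 25.9 + 61.5 + 522.2 = 609.6 t.
m_f = payload + dry = 25.9 + 61.5 = 87.4 t.
Δv = v_e · ln(m₀/m_f) = 2490.9 × ln(6.975) = 2490.9 × 1.9423 ≈ 4838.1 m/s.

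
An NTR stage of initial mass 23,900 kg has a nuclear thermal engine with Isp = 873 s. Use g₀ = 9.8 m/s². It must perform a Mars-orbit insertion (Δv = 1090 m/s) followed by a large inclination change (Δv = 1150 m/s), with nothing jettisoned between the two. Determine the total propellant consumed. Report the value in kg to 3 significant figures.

total propellant consumed ≈ 5510 kg

v_e = Isp · g₀ = 873 × 9.8 = 8555.4 m/s.
After the first burn: m = 23900 × exp(−1090/8555.4) = 23900 × 0.88038 = 21,041.1 kg.
After the second burn: m = 21,041.1 × exp(−1150/8555.4) = 21,041.1 × 0.87422 = 18,394.6 kg.
Total propellant = m₀ − m_final = 23900 − 18,394.6 = 5,505.4 kg.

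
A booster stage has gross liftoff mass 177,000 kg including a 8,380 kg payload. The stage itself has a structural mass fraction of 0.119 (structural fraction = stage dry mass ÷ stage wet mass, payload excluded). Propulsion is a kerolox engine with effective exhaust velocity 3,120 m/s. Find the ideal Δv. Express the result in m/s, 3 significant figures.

Stage wet mass = m₀ − payload = 177,000 − 8,380 = 168,620 kg.
Stage dry mass = ε × stage wet mass = 0.119 × 168,620 = 20,065.8 kg.
Burnout mass m_f = stage dry + payload = 20,065.8 + 8,380 = 28,445.8 kg.
Δv = v_e · ln(177,000/28,445.8) = 3120.0 × ln(6.222) = 3120.0 × 1.8281 ≈ 5704 m/s.

Δv ≈ 5700 m/s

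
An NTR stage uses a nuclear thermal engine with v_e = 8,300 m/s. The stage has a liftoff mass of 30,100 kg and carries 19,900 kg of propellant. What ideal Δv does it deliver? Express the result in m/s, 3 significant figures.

Δv ≈ 8980 m/s

m_f = m₀ − m_prop = 30,100 − 19,900 = 10,200 kg.
Δv = v_e · ln(m₀/m_f) = 8300.0 × ln(2.951) = 8300.0 × 1.0821 ≈ 8981.7 m/s.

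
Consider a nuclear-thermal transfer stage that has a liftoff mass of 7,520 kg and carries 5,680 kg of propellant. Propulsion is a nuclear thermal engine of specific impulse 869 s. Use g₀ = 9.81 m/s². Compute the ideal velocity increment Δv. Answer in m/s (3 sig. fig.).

v_e = Isp · g₀ = 869 × 9.81 = 8524.9 m/s.
m_f = m₀ − m_prop = 7,520 − 5,680 = 1,840 kg.
Using Δv = v_e ln(m₀/m_f): Δv = v_e · ln(m₀/m_f) = 8524.9 × ln(4.087) = 8524.9 × 1.4078 ≈ 12001.3 m/s.

Δv ≈ 12000 m/s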